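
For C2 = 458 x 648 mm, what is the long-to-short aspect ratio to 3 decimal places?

648 / 458 = 1.415
Matches √2 ≈ 1.414 — the ISO 216 defining ratio.

1.415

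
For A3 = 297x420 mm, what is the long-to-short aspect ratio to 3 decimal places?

420 / 297 = 1.414
Matches √2 ≈ 1.414 — the ISO 216 defining ratio.

1.414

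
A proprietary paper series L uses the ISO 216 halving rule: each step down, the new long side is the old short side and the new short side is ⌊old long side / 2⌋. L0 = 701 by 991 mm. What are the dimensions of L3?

247 × 350 mm

L1 = 495 × 701 mm (from L0 by 1 halving).
L2: ⌊701/2⌋ × 495 = 350 × 495 mm
L3: ⌊495/2⌋ × 350 = 247 × 350 mm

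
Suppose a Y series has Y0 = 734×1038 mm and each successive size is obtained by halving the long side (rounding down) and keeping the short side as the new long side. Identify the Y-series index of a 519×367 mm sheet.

Y2

Y0: 734 × 1038 mm
Y1: 519 × 734 mm
Y2: 367 × 519 mm
Y3: 259 × 367 mm
→ matches Y2.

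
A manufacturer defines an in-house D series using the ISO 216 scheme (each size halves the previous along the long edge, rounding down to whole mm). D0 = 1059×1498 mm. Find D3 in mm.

D1: ⌊1498/2⌋ × 1059 = 749 × 1059 mm
D2: ⌊1059/2⌋ × 749 = 529 × 749 mm
D3: ⌊749/2⌋ × 529 = 374 × 529 mm

374 × 529 mm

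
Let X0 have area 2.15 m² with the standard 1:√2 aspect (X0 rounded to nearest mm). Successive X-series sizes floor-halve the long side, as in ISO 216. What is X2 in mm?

616 × 872 mm

Let X0's short side be w mm. w · w√2 = 2.15 m² = 2,150,000 mm², so w ≈ 1233.0 mm and w√2 ≈ 1743.7 mm → X0 = 1233 × 1744 mm.
X1: ⌊1744/2⌋ × 1233 = 872 × 1233 mm
X2: ⌊1233/2⌋ × 872 = 616 × 872 mm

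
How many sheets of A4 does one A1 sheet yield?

8

A1 = 594 × 841 mm; A4 = 210 × 297 mm.
Each halving step doubles the count; 3 steps from A1 to A4.
2^3 = 8.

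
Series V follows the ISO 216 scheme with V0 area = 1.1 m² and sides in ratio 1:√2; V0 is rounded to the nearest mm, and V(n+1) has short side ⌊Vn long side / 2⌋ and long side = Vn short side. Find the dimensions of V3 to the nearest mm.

311 × 441 mm

Let V0's short side be w mm. w · w√2 = 1.1 m² = 1,100,000 mm², so w ≈ 881.9 mm and w√2 ≈ 1247.3 mm → V0 = 882 × 1247 mm.
V1: ⌊1247/2⌋ × 882 = 623 × 882 mm
V2: ⌊882/2⌋ × 623 = 441 × 623 mm
V3: ⌊623/2⌋ × 441 = 311 × 441 mm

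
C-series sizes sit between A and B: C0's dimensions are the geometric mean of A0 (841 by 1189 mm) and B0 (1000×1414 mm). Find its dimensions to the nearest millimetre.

Short: √(841 · 1000) = √841000 ≈ 917.1 mm.
Long: √(1189 · 1414) = √1681246 ≈ 1296.6 mm.

917 × 1297 mm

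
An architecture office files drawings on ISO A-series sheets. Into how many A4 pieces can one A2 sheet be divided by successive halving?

4

Each ISO step halves the sheet: 1 × A2 → 2 × A3 → 4 × A4
From A2 to A4 is 2 halving steps: 2^2 = 4.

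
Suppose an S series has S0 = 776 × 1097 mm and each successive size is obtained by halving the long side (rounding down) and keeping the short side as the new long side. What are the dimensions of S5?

S1: ⌊1097/2⌋ × 776 = 548 × 776 mm
S2: ⌊776/2⌋ × 548 = 388 × 548 mm
S3: ⌊548/2⌋ × 388 = 274 × 388 mm
S4: ⌊388/2⌋ × 274 = 194 × 274 mm
S5: ⌊274/2⌋ × 194 = 137 × 194 mm

137 × 194 mm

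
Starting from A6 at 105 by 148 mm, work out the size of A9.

37 × 52 mm

A7: ⌊148/2⌋ × 105 = 74 × 105 mm
A8: ⌊105/2⌋ × 74 = 52 × 74 mm
A9: ⌊74/2⌋ × 52 = 37 × 52 mm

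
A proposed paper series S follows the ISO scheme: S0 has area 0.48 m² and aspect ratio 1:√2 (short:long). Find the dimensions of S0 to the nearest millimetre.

Let the short side be w mm. Then w · w√2 = 0.48 m² = 480,000 mm².
w² = 480,000/√2, so w ≈ 582.6 mm; long side = w√2 ≈ 823.9 mm.

583 × 824 mm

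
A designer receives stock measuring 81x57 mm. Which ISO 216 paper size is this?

C8 (57 × 81 mm)

Aspect ratio 81/57 ≈ 1.421 — close to the ISO √2 ≈ 1.414.
In the C-series (envelope sizes, between A and B): C8 = 57 × 81 mm.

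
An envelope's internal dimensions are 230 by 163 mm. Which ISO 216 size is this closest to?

C5 (162 × 229 mm)

Aspect ratio 230/163 ≈ 1.411 — close to the ISO √2 ≈ 1.414.
In the C-series (envelope sizes, between A and B): C5 = 162 × 229 mm.
Off by 2 mm total — nearest standard size.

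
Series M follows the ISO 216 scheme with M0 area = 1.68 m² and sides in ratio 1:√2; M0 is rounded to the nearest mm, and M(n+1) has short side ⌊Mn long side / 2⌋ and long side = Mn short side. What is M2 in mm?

545 × 770 mm

Let M0's short side be w mm. w · w√2 = 1.68 m² = 1,680,000 mm², so w ≈ 1089.9 mm and w√2 ≈ 1541.4 mm → M0 = 1090 × 1541 mm.
M1: ⌊1541/2⌋ × 1090 = 770 × 1090 mm
M2: ⌊1090/2⌋ × 770 = 545 × 770 mm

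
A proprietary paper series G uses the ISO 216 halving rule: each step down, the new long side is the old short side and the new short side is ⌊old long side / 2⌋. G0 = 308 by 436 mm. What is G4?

G1 = 218 × 308 mm (from G0 by 1 halving).
G2: ⌊308/2⌋ × 218 = 154 × 218 mm
G3: ⌊218/2⌋ × 154 = 109 × 154 mm
G4: ⌊154/2⌋ × 109 = 77 × 109 mm

77 × 109 mm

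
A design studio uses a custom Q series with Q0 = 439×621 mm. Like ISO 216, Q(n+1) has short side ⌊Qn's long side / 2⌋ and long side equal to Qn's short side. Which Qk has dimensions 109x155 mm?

Q0: 439 × 621 mm
Q1: 310 × 439 mm
Q2: 219 × 310 mm
Q3: 155 × 219 mm
Q4: 109 × 155 mm
Q5: 77 × 109 mm
→ matches Q4.

Q4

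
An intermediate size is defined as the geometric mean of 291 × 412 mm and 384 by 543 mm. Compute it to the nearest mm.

Short side: √(291 · 384) = √111744 ≈ 334.3 → 334 mm
Long side: √(412 · 543) = √223716 ≈ 473.0 → 473 mm

334 × 473 mm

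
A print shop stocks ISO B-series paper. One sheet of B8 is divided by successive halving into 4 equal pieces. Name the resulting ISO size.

B10

4 = 2^2, so 2 halving steps.
B8 → B9 → … → B10 after 2 steps.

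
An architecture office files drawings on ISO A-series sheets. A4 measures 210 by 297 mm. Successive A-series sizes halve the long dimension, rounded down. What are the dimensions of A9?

37 × 52 mm

A5: ⌊297/2⌋ × 210 = 148 × 210 mm
A6: ⌊210/2⌋ × 148 = 105 × 148 mm
A7: ⌊148/2⌋ × 105 = 74 × 105 mm
A8: ⌊105/2⌋ × 74 = 52 × 74 mm
A9: ⌊74/2⌋ × 52 = 37 × 52 mm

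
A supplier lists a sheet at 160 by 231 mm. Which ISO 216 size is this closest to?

C5 (162 × 229 mm)

Aspect ratio 231/160 ≈ 1.444 (ISO target is √2 ≈ 1.414).
In the C-series (envelope sizes, between A and B): C5 = 162 × 229 mm.
Off by 4 mm total — nearest standard size.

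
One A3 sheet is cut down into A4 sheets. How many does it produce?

2

A3 = 297 × 420 mm; A4 = 210 × 297 mm.
Each halving step doubles the count; 1 step from A3 to A4.
2^1 = 2.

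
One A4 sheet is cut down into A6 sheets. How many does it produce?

A4 = 210 × 297 mm; A6 = 105 × 148 mm.
Each halving step doubles the count; 2 steps from A4 to A6.
2^2 = 4.

4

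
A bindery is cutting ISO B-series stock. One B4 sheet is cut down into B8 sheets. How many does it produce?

16

Each ISO step halves the sheet: 1 × B4 → 2 × B5 → 4 × B6 → 8 × B7 → …
From B4 to B8 is 4 halving steps: 2^4 = 16.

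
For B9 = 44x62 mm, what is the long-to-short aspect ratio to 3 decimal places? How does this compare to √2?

62 / 44 = 1.409
ISO 216 targets √2 ≈ 1.414; the -0.005 deviation is from mm rounding.

1.409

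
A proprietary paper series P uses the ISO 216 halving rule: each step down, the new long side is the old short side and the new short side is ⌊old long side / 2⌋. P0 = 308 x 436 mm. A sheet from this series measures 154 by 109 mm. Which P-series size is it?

P3

P0: 308 × 436 mm
P1: 218 × 308 mm
P2: 154 × 218 mm
P3: 109 × 154 mm
P4: 77 × 109 mm
→ matches P3.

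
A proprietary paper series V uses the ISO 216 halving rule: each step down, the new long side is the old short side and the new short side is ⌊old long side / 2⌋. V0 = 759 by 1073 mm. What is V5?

134 × 189 mm

V1: ⌊1073/2⌋ × 759 = 536 × 759 mm
V2: ⌊759/2⌋ × 536 = 379 × 536 mm
V3: ⌊536/2⌋ × 379 = 268 × 379 mm
V4: ⌊379/2⌋ × 268 = 189 × 268 mm
V5: ⌊268/2⌋ × 189 = 134 × 189 mm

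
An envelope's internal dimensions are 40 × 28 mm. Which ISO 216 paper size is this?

Aspect ratio 40/28 ≈ 1.429 — close to the ISO √2 ≈ 1.414.
In the C-series (envelope sizes, between A and B): C10 = 28 × 40 mm.

C10 (28 × 40 mm)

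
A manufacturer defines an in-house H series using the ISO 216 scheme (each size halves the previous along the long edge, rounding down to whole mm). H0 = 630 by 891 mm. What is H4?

H1: ⌊891/2⌋ × 630 = 445 × 630 mm
H2: ⌊630/2⌋ × 445 = 315 × 445 mm
H3: ⌊445/2⌋ × 315 = 222 × 315 mm
H4: ⌊315/2⌋ × 222 = 157 × 222 mm

157 × 222 mm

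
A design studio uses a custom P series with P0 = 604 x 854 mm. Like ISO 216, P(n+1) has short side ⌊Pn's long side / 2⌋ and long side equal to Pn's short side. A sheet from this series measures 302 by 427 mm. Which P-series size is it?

P0: 604 × 854 mm
P1: 427 × 604 mm
P2: 302 × 427 mm
P3: 213 × 302 mm
→ matches P2.

P2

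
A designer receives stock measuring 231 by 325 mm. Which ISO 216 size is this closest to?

C4 (229 × 324 mm)

Aspect ratio 325/231 ≈ 1.407 — close to the ISO √2 ≈ 1.414.
In the C-series (envelope sizes, between A and B): C4 = 229 × 324 mm.
Off by 3 mm total — nearest standard size.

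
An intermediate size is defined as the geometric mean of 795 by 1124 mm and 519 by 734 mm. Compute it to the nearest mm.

642 × 908 mm

Short side: √(795 · 519) = √412605 ≈ 642.3 → 642 mm
Long side: √(1124 · 734) = √825016 ≈ 908.3 → 908 mm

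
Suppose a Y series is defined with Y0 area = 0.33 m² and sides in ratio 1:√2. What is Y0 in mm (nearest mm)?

483 × 683 mm

Let the short side be w mm. Then w · w√2 = 0.33 m² = 330,000 mm².
w² = 330,000/√2, so w ≈ 483.1 mm; long side = w√2 ≈ 683.1 mm.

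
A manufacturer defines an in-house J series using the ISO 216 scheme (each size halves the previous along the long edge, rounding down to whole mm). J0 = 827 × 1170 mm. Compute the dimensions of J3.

292 × 413 mm

J1: ⌊1170/2⌋ × 827 = 585 × 827 mm
J2: ⌊827/2⌋ × 585 = 413 × 585 mm
J3: ⌊585/2⌋ × 413 = 292 × 413 mm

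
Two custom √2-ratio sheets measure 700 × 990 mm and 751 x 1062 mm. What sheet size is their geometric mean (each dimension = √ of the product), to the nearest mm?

725 × 1025 mm

Short side: √(700 · 751) = √525700 ≈ 725.1 → 725 mm
Long side: √(990 · 1062) = √1051380 ≈ 1025.4 → 1025 mm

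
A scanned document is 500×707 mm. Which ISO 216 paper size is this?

B2 (500 × 707 mm)

Aspect ratio 707/500 ≈ 1.414 — close to the ISO √2 ≈ 1.414.
In the B-series (B0 = 1000 × 1414 mm): B2 = 500 × 707 mm.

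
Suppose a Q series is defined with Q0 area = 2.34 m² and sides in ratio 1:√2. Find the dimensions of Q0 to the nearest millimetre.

Let the short side be w mm. Then w · w√2 = 2.34 m² = 2,340,000 mm².
w² = 2,340,000/√2, so w ≈ 1286.3 mm; long side = w√2 ≈ 1819.1 mm.

1286 × 1819 mm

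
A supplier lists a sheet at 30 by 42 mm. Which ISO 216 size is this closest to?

B10 (31 × 44 mm)

Aspect ratio 42/30 ≈ 1.400 — close to the ISO √2 ≈ 1.414.
In the B-series (B0 = 1000 × 1414 mm): B10 = 31 × 44 mm.
Off by 3 mm total — nearest standard size.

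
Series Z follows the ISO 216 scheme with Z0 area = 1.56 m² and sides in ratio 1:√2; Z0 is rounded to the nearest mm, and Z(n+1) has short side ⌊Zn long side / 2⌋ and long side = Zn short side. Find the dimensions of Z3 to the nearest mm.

Let Z0's short side be w mm. w · w√2 = 1.56 m² = 1,560,000 mm², so w ≈ 1050.3 mm and w√2 ≈ 1485.3 mm → Z0 = 1050 × 1485 mm.
Z1: ⌊1485/2⌋ × 1050 = 742 × 1050 mm
Z2: ⌊1050/2⌋ × 742 = 525 × 742 mm
Z3: ⌊742/2⌋ × 525 = 371 × 525 mm

371 × 525 mm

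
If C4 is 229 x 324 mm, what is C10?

28 × 40 mm

C5: ⌊324/2⌋ × 229 = 162 × 229 mm
C6: ⌊229/2⌋ × 162 = 114 × 162 mm
C7: ⌊162/2⌋ × 114 = 81 × 114 mm
C8: ⌊114/2⌋ × 81 = 57 × 81 mm
C9: ⌊81/2⌋ × 57 = 40 × 57 mm
C10: ⌊57/2⌋ × 40 = 28 × 40 mm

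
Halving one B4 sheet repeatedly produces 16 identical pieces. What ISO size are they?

16 = 2^4, so 4 halving steps.
B4 → B5 → … → B8 after 4 steps.

B8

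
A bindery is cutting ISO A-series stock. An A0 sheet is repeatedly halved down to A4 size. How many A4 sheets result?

A0 = 841 × 1189 mm; A4 = 210 × 297 mm.
Each halving step doubles the count; 4 steps from A0 to A4.
2^4 = 16.

16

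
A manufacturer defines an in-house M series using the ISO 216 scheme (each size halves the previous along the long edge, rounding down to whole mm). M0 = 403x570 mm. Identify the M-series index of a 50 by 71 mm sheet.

M6

M0: 403 × 570 mm
M1: 285 × 403 mm
M2: 201 × 285 mm
M3: 142 × 201 mm
M4: 100 × 142 mm
M5: 71 × 100 mm
M6: 50 × 71 mm
M7: 35 × 50 mm
→ matches M6.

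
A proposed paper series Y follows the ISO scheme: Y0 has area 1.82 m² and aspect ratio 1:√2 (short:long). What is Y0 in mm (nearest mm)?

Let the short side be w mm. Then w · w√2 = 1.82 m² = 1,820,000 mm².
w² = 1,820,000/√2, so w ≈ 1134.4 mm; long side = w√2 ≈ 1604.3 mm.

1134 × 1604 mm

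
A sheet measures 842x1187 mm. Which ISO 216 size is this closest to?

A0 (841 × 1189 mm)

Aspect ratio 1187/842 ≈ 1.410 — close to the ISO √2 ≈ 1.414.
In the A-series (A0 area = 1 m²): A0 = 841 × 1189 mm.
Off by 3 mm total — nearest standard size.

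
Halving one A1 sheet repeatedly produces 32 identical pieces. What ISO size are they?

A6

32 = 2^5, so 5 halving steps.
A1 → A2 → … → A6 after 5 steps.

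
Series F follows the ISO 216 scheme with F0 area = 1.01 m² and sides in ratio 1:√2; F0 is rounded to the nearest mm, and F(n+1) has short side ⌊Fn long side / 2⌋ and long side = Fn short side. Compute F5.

149 × 211 mm

Let F0's short side be w mm. w · w√2 = 1.01 m² = 1,010,000 mm², so w ≈ 845.1 mm and w√2 ≈ 1195.1 mm → F0 = 845 × 1195 mm.
F1: ⌊1195/2⌋ × 845 = 597 × 845 mm
F2: ⌊845/2⌋ × 597 = 422 × 597 mm
F3: ⌊597/2⌋ × 422 = 298 × 422 mm
F4: ⌊422/2⌋ × 298 = 211 × 298 mm
F5: ⌊298/2⌋ × 211 = 149 × 211 mm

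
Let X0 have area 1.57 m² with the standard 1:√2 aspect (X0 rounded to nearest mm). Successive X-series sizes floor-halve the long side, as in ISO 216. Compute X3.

Let X0's short side be w mm. w · w√2 = 1.57 m² = 1,570,000 mm², so w ≈ 1053.6 mm and w√2 ≈ 1490.1 mm → X0 = 1054 × 1490 mm.
X1: ⌊1490/2⌋ × 1054 = 745 × 1054 mm
X2: ⌊1054/2⌋ × 745 = 527 × 745 mm
X3: ⌊745/2⌋ × 527 = 372 × 527 mm

372 × 527 mm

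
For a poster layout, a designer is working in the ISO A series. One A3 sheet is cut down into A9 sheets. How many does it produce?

Each ISO step halves the sheet: 1 × A3 → 2 × A4 → 4 × A5 → 8 × A6 → …
From A3 to A9 is 6 halving steps: 2^6 = 64.

64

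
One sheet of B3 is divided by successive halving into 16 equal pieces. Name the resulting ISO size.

B7

16 = 2^4, so 4 halving steps.
B3 → B4 → … → B7 after 4 steps.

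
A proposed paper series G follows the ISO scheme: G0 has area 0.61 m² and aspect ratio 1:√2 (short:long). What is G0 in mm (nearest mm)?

657 × 929 mm

Let the short side be w mm. Then w · w√2 = 0.61 m² = 610,000 mm².
w² = 610,000/√2, so w ≈ 656.8 mm; long side = w√2 ≈ 928.8 mm.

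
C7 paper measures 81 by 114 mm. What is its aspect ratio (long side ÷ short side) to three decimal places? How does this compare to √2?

1.407

114 / 81 = 1.407
ISO 216 targets √2 ≈ 1.414; the -0.007 deviation is from mm rounding.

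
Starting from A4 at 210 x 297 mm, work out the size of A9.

37 × 52 mm

A5: ⌊297/2⌋ × 210 = 148 × 210 mm
A6: ⌊210/2⌋ × 148 = 105 × 148 mm
A7: ⌊148/2⌋ × 105 = 74 × 105 mm
A8: ⌊105/2⌋ × 74 = 52 × 74 mm
A9: ⌊74/2⌋ × 52 = 37 × 52 mm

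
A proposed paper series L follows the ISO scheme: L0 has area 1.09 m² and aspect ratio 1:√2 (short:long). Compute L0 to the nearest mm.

878 × 1242 mm

Let the short side be w mm. Then w · w√2 = 1.09 m² = 1,090,000 mm².
w² = 1,090,000/√2, so w ≈ 877.9 mm; long side = w√2 ≈ 1241.6 mm.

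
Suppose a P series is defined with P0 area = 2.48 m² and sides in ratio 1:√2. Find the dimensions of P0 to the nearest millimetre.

1324 × 1873 mm

Let the short side be w mm. Then w · w√2 = 2.48 m² = 2,480,000 mm².
w² = 2,480,000/√2, so w ≈ 1324.2 mm; long side = w√2 ≈ 1872.8 mm.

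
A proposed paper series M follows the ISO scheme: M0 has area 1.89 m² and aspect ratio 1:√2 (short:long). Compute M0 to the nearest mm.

Let the short side be w mm. Then w · w√2 = 1.89 m² = 1,890,000 mm².
w² = 1,890,000/√2, so w ≈ 1156.0 mm; long side = w√2 ≈ 1634.9 mm.

1156 × 1635 mm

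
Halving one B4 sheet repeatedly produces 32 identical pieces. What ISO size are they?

B9

32 = 2^5, so 5 halving steps.
B4 → B5 → … → B9 after 5 steps.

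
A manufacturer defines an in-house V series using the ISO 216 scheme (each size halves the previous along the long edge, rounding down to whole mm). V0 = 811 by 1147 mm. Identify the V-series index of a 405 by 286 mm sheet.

V3

V0: 811 × 1147 mm
V1: 573 × 811 mm
V2: 405 × 573 mm
V3: 286 × 405 mm
V4: 202 × 286 mm
→ matches V3.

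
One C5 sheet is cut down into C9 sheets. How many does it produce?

Each ISO step halves the sheet: 1 × C5 → 2 × C6 → 4 × C7 → 8 × C8 → …
From C5 to C9 is 4 halving steps: 2^4 = 16.

16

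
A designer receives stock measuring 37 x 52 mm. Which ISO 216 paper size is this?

Aspect ratio 52/37 ≈ 1.405 — close to the ISO √2 ≈ 1.414.
In the A-series (A0 area = 1 m²): A9 = 37 × 52 mm.

A9 (37 × 52 mm)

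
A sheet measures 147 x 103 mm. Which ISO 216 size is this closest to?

A6 (105 × 148 mm)

Aspect ratio 147/103 ≈ 1.427 — close to the ISO √2 ≈ 1.414.
In the A-series (A0 area = 1 m²): A6 = 105 × 148 mm.
Off by 3 mm total — nearest standard size.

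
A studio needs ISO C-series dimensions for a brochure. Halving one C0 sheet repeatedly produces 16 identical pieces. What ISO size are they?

16 = 2^4, so 4 halving steps.
C0 → C1 → … → C4 after 4 steps.

C4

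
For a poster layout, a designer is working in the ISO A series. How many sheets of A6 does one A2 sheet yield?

A2 = 420 × 594 mm; A6 = 105 × 148 mm.
Each halving step doubles the count; 4 steps from A2 to A6.
2^4 = 16.

16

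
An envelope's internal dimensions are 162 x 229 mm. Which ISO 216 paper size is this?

Aspect ratio 229/162 ≈ 1.414 — close to the ISO √2 ≈ 1.414.
In the C-series (envelope sizes, between A and B): C5 = 162 × 229 mm.

C5 (162 × 229 mm)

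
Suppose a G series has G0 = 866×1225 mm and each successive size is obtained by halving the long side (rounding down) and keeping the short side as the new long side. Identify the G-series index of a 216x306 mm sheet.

G0: 866 × 1225 mm
G1: 612 × 866 mm
G2: 433 × 612 mm
G3: 306 × 433 mm
G4: 216 × 306 mm
G5: 153 × 216 mm
→ matches G4.

G4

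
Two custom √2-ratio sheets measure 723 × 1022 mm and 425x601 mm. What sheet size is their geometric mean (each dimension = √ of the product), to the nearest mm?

554 × 784 mm

Short side: √(723 · 425) = √307275 ≈ 554.3 → 554 mm
Long side: √(1022 · 601) = √614222 ≈ 783.7 → 784 mm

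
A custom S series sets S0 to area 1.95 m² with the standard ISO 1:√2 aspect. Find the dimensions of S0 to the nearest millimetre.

Let the short side be w mm. Then w · w√2 = 1.95 m² = 1,950,000 mm².
w² = 1,950,000/√2, so w ≈ 1174.2 mm; long side = w√2 ≈ 1660.6 mm.

1174 × 1661 mm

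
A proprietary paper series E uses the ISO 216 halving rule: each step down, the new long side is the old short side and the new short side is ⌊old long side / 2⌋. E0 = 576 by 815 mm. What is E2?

288 × 407 mm

E1: ⌊815/2⌋ × 576 = 407 × 576 mm
E2: ⌊576/2⌋ × 407 = 288 × 407 mm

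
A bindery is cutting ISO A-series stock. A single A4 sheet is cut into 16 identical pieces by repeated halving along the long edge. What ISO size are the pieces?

16 = 2^4, so 4 halving steps.
A4 → A5 → … → A8 after 4 steps.

A8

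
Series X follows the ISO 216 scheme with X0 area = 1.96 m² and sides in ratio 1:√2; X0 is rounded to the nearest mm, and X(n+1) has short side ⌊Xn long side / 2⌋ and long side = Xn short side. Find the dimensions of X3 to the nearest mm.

416 × 588 mm

Let X0's short side be w mm. w · w√2 = 1.96 m² = 1,960,000 mm², so w ≈ 1177.3 mm and w√2 ≈ 1664.9 mm → X0 = 1177 × 1665 mm.
X1: ⌊1665/2⌋ × 1177 = 832 × 1177 mm
X2: ⌊1177/2⌋ × 832 = 588 × 832 mm
X3: ⌊832/2⌋ × 588 = 416 × 588 mm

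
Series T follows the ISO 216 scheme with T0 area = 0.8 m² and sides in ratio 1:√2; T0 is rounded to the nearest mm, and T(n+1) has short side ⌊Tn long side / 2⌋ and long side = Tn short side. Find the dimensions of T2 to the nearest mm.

376 × 532 mm

Let T0's short side be w mm. w · w√2 = 0.8 m² = 800,000 mm², so w ≈ 752.1 mm and w√2 ≈ 1063.7 mm → T0 = 752 × 1064 mm.
T1: ⌊1064/2⌋ × 752 = 532 × 752 mm
T2: ⌊752/2⌋ × 532 = 376 × 532 mm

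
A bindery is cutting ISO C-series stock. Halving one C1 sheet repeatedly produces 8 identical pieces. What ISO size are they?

8 = 2^3, so 3 halving steps.
C1 → C2 → … → C4 after 3 steps.

C4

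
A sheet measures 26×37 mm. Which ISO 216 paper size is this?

A10 (26 × 37 mm)

Aspect ratio 37/26 ≈ 1.423 — close to the ISO √2 ≈ 1.414.
In the A-series (A0 area = 1 m²): A10 = 26 × 37 mm.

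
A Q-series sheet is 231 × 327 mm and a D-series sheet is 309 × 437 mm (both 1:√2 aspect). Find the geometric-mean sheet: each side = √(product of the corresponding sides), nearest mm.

Short side: √(231 · 309) = √71379 ≈ 267.2 → 267 mm
Long side: √(327 · 437) = √142899 ≈ 378.0 → 378 mm

267 × 378 mm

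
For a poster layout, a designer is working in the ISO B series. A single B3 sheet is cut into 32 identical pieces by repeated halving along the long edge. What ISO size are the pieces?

32 = 2^5, so 5 halving steps.
B3 → B4 → … → B8 after 5 steps.

B8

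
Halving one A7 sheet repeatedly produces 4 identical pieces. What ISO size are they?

4 = 2^2, so 2 halving steps.
A7 → A8 → … → A9 after 2 steps.

A9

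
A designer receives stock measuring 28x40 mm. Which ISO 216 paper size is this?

C10 (28 × 40 mm)

Aspect ratio 40/28 ≈ 1.429 — close to the ISO √2 ≈ 1.414.
In the C-series (envelope sizes, between A and B): C10 = 28 × 40 mm.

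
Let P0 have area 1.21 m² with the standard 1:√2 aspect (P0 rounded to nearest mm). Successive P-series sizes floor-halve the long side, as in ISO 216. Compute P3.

Let P0's short side be w mm. w · w√2 = 1.21 m² = 1,210,000 mm², so w ≈ 925.0 mm and w√2 ≈ 1308.1 mm → P0 = 925 × 1308 mm.
P1: ⌊1308/2⌋ × 925 = 654 × 925 mm
P2: ⌊925/2⌋ × 654 = 462 × 654 mm
P3: ⌊654/2⌋ × 462 = 327 × 462 mm

327 × 462 mm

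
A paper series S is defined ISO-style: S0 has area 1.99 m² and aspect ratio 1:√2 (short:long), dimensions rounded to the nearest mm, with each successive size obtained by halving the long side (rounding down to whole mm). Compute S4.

Let S0's short side be w mm. w · w√2 = 1.99 m² = 1,990,000 mm², so w ≈ 1186.2 mm and w√2 ≈ 1677.6 mm → S0 = 1186 × 1678 mm.
S1: ⌊1678/2⌋ × 1186 = 839 × 1186 mm
S2: ⌊1186/2⌋ × 839 = 593 × 839 mm
S3: ⌊839/2⌋ × 593 = 419 × 593 mm
S4: ⌊593/2⌋ × 419 = 296 × 419 mm

296 × 419 mm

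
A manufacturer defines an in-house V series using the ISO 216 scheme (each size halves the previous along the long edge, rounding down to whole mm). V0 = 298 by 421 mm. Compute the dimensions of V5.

52 × 74 mm

V1: ⌊421/2⌋ × 298 = 210 × 298 mm
V2: ⌊298/2⌋ × 210 = 149 × 210 mm
V3: ⌊210/2⌋ × 149 = 105 × 149 mm
V4: ⌊149/2⌋ × 105 = 74 × 105 mm
V5: ⌊105/2⌋ × 74 = 52 × 74 mm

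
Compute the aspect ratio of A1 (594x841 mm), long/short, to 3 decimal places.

1.416

841 / 594 = 1.416
ISO 216 targets √2 ≈ 1.414; the +0.002 deviation is from mm rounding.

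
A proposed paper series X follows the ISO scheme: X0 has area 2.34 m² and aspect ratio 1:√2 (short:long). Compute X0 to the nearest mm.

1286 × 1819 mm

Let the short side be w mm. Then w · w√2 = 2.34 m² = 2,340,000 mm².
w² = 2,340,000/√2, so w ≈ 1286.3 mm; long side = w√2 ≈ 1819.1 mm.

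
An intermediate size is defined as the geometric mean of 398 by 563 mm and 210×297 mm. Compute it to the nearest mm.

Short side: √(398 · 210) = √83580 ≈ 289.1 → 289 mm
Long side: √(563 · 297) = √167211 ≈ 408.9 → 409 mm

289 × 409 mm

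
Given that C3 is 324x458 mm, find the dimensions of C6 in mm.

C4: ⌊458/2⌋ × 324 = 229 × 324 mm
C5: ⌊324/2⌋ × 229 = 162 × 229 mm
C6: ⌊229/2⌋ × 162 = 114 × 162 mm

114 × 162 mm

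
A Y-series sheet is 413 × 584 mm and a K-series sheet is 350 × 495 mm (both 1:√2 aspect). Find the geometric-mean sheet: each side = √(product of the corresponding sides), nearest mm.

Short side: √(413 · 350) = √144550 ≈ 380.2 → 380 mm
Long side: √(584 · 495) = √289080 ≈ 537.7 → 538 mm

380 × 538 mm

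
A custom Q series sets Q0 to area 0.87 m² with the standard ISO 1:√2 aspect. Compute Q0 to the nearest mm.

Let the short side be w mm. Then w · w√2 = 0.87 m² = 870,000 mm².
w² = 870,000/√2, so w ≈ 784.3 mm; long side = w√2 ≈ 1109.2 mm.

784 × 1109 mm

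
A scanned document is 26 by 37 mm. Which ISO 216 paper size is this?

Aspect ratio 37/26 ≈ 1.423 — close to the ISO √2 ≈ 1.414.
In the A-series (A0 area = 1 m²): A10 = 26 × 37 mm.

A10 (26 × 37 mm)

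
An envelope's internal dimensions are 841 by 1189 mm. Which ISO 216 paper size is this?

A0 (841 × 1189 mm)

Aspect ratio 1189/841 ≈ 1.414 — close to the ISO √2 ≈ 1.414.
In the A-series (A0 area = 1 m²): A0 = 841 × 1189 mm.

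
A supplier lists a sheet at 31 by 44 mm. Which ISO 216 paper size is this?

B10 (31 × 44 mm)

Aspect ratio 44/31 ≈ 1.419 — close to the ISO √2 ≈ 1.414.
In the B-series (B0 = 1000 × 1414 mm): B10 = 31 × 44 mm.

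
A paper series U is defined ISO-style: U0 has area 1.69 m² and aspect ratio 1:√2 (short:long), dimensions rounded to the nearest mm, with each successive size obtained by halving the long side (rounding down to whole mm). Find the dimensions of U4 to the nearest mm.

273 × 386 mm

Let U0's short side be w mm. w · w√2 = 1.69 m² = 1,690,000 mm², so w ≈ 1093.2 mm and w√2 ≈ 1546.0 mm → U0 = 1093 × 1546 mm.
U1: ⌊1546/2⌋ × 1093 = 773 × 1093 mm
U2: ⌊1093/2⌋ × 773 = 546 × 773 mm
U3: ⌊773/2⌋ × 546 = 386 × 546 mm
U4: ⌊546/2⌋ × 386 = 273 × 386 mm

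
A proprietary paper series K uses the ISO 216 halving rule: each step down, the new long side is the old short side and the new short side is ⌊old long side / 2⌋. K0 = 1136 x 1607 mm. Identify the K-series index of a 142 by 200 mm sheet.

K0: 1136 × 1607 mm
K1: 803 × 1136 mm
K2: 568 × 803 mm
K3: 401 × 568 mm
K4: 284 × 401 mm
K5: 200 × 284 mm
K6: 142 × 200 mm
K7: 100 × 142 mm
→ matches K6.

K6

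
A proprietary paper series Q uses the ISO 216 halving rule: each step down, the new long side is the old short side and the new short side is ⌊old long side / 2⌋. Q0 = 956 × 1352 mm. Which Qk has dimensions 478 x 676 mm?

Q0: 956 × 1352 mm
Q1: 676 × 956 mm
Q2: 478 × 676 mm
Q3: 338 × 478 mm
→ matches Q2.

Q2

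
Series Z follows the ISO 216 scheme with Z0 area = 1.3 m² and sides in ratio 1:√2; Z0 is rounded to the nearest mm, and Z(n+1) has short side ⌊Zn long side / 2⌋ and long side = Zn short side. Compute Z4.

239 × 339 mm

Let Z0's short side be w mm. w · w√2 = 1.3 m² = 1,300,000 mm², so w ≈ 958.8 mm and w√2 ≈ 1355.9 mm → Z0 = 959 × 1356 mm.
Z1: ⌊1356/2⌋ × 959 = 678 × 959 mm
Z2: ⌊959/2⌋ × 678 = 479 × 678 mm
Z3: ⌊678/2⌋ × 479 = 339 × 479 mm
Z4: ⌊479/2⌋ × 339 = 239 × 339 mm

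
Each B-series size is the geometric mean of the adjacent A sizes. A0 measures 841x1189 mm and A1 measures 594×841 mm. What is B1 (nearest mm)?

Short side: √(841 · 594) = √499554 ≈ 706.8 → 707 mm
Long side: √(1189 · 841) = √999949 ≈ 1000.0 → 1000 mm

707 × 1000 mm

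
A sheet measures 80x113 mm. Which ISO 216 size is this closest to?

C7 (81 × 114 mm)

Aspect ratio 113/80 ≈ 1.413 — close to the ISO √2 ≈ 1.414.
In the C-series (envelope sizes, between A and B): C7 = 81 × 114 mm.
Off by 2 mm total — nearest standard size.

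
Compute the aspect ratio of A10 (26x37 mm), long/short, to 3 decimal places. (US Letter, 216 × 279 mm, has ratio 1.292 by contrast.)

1.423

37 / 26 = 1.423
ISO 216 targets √2 ≈ 1.414; the +0.009 deviation is from mm rounding.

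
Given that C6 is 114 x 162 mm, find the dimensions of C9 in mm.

C7: ⌊162/2⌋ × 114 = 81 × 114 mm
C8: ⌊114/2⌋ × 81 = 57 × 81 mm
C9: ⌊81/2⌋ × 57 = 40 × 57 mm

40 × 57 mm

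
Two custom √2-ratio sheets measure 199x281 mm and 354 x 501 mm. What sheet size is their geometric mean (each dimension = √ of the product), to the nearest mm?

Short side: √(199 · 354) = √70446 ≈ 265.4 → 265 mm
Long side: √(281 · 501) = √140781 ≈ 375.2 → 375 mm

265 × 375 mm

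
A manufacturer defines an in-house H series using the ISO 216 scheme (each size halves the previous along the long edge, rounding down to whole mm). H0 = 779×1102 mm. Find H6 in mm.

97 × 137 mm

H1: ⌊1102/2⌋ × 779 = 551 × 779 mm
H2: ⌊779/2⌋ × 551 = 389 × 551 mm
H3: ⌊551/2⌋ × 389 = 275 × 389 mm
H4: ⌊389/2⌋ × 275 = 194 × 275 mm
H5: ⌊275/2⌋ × 194 = 137 × 194 mm
H6: ⌊194/2⌋ × 137 = 97 × 137 mm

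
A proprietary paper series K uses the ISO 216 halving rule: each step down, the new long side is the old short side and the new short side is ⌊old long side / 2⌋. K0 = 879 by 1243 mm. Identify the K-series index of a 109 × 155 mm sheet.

K6

K0: 879 × 1243 mm
K1: 621 × 879 mm
K2: 439 × 621 mm
K3: 310 × 439 mm
K4: 219 × 310 mm
K5: 155 × 219 mm
K6: 109 × 155 mm
K7: 77 × 109 mm
→ matches K6.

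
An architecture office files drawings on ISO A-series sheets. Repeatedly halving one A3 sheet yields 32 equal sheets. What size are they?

A8

32 = 2^5, so 5 halving steps.
A3 → A4 → … → A8 after 5 steps.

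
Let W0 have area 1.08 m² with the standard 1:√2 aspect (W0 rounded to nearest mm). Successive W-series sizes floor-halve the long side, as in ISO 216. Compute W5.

Let W0's short side be w mm. w · w√2 = 1.08 m² = 1,080,000 mm², so w ≈ 873.9 mm and w√2 ≈ 1235.9 mm → W0 = 874 × 1236 mm.
W1: ⌊1236/2⌋ × 874 = 618 × 874 mm
W2: ⌊874/2⌋ × 618 = 437 × 618 mm
W3: ⌊618/2⌋ × 437 = 309 × 437 mm
W4: ⌊437/2⌋ × 309 = 218 × 309 mm
W5: ⌊309/2⌋ × 218 = 154 × 218 mm

154 × 218 mm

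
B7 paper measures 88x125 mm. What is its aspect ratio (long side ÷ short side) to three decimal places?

125 / 88 = 1.420
ISO 216 targets √2 ≈ 1.414; the +0.006 deviation is from mm rounding.

1.420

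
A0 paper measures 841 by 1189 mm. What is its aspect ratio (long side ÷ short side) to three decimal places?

1.414

1189 / 841 = 1.414
Matches √2 ≈ 1.414 — the ISO 216 defining ratio.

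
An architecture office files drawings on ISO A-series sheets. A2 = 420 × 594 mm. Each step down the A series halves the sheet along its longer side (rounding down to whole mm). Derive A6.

105 × 148 mm

A3: ⌊594/2⌋ × 420 = 297 × 420 mm
A4: ⌊420/2⌋ × 297 = 210 × 297 mm
A5: ⌊297/2⌋ × 210 = 148 × 210 mm
A6: ⌊210/2⌋ × 148 = 105 × 148 mm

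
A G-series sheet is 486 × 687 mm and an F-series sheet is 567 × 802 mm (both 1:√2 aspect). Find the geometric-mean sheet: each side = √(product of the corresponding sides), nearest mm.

Short side: √(486 · 567) = √275562 ≈ 524.9 → 525 mm
Long side: √(687 · 802) = √550974 ≈ 742.3 → 742 mm

525 × 742 mm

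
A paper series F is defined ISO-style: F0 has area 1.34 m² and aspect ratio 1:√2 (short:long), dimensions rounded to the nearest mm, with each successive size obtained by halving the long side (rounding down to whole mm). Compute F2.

486 × 688 mm

Let F0's short side be w mm. w · w√2 = 1.34 m² = 1,340,000 mm², so w ≈ 973.4 mm and w√2 ≈ 1376.6 mm → F0 = 973 × 1377 mm.
F1: ⌊1377/2⌋ × 973 = 688 × 973 mm
F2: ⌊973/2⌋ × 688 = 486 × 688 mm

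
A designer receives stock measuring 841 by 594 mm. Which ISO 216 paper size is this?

Aspect ratio 841/594 ≈ 1.416 — close to the ISO √2 ≈ 1.414.
In the A-series (A0 area = 1 m²): A1 = 594 × 841 mm.

A1 (594 × 841 mm)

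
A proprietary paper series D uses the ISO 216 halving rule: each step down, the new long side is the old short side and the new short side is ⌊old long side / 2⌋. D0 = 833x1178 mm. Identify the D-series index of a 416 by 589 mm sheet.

D0: 833 × 1178 mm
D1: 589 × 833 mm
D2: 416 × 589 mm
D3: 294 × 416 mm
→ matches D2.

D2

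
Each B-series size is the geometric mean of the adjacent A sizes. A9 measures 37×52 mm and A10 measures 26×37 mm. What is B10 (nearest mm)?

Short side: √(37 · 26) = √962 ≈ 31.0 → 31 mm
Long side: √(52 · 37) = √1924 ≈ 43.9 → 44 mm

31 × 44 mm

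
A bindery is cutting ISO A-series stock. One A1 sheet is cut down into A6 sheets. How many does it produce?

32

Each ISO step halves the sheet: 1 × A1 → 2 × A2 → 4 × A3 → 8 × A4 → …
From A1 to A6 is 5 halving steps: 2^5 = 32.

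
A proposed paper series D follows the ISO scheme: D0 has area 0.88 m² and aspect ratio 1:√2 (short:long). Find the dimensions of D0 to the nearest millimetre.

Let the short side be w mm. Then w · w√2 = 0.88 m² = 880,000 mm².
w² = 880,000/√2, so w ≈ 788.8 mm; long side = w√2 ≈ 1115.6 mm.

789 × 1116 mm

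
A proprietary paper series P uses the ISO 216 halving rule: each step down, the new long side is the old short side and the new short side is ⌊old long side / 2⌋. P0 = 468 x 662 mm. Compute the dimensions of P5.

82 × 117 mm

P1: ⌊662/2⌋ × 468 = 331 × 468 mm
P2: ⌊468/2⌋ × 331 = 234 × 331 mm
P3: ⌊331/2⌋ × 234 = 165 × 234 mm
P4: ⌊234/2⌋ × 165 = 117 × 165 mm
P5: ⌊165/2⌋ × 117 = 82 × 117 mm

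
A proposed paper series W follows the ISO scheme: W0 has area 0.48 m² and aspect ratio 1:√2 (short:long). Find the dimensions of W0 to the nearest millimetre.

Let the short side be w mm. Then w · w√2 = 0.48 m² = 480,000 mm².
w² = 480,000/√2, so w ≈ 582.6 mm; long side = w√2 ≈ 823.9 mm.

583 × 824 mm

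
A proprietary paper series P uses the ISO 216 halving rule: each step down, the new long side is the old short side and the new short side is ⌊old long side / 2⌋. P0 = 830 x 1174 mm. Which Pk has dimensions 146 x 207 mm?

P0: 830 × 1174 mm
P1: 587 × 830 mm
P2: 415 × 587 mm
P3: 293 × 415 mm
P4: 207 × 293 mm
P5: 146 × 207 mm
P6: 103 × 146 mm
→ matches P5.

P5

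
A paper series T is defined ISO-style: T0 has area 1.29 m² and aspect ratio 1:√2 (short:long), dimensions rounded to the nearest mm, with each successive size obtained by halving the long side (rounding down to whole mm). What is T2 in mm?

Let T0's short side be w mm. w · w√2 = 1.29 m² = 1,290,000 mm², so w ≈ 955.1 mm and w√2 ≈ 1350.7 mm → T0 = 955 × 1351 mm.
T1: ⌊1351/2⌋ × 955 = 675 × 955 mm
T2: ⌊955/2⌋ × 675 = 477 × 675 mm

477 × 675 mm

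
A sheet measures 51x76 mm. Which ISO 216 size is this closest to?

A8 (52 × 74 mm)

Aspect ratio 76/51 ≈ 1.490 (ISO target is √2 ≈ 1.414).
In the A-series (A0 area = 1 m²): A8 = 52 × 74 mm.
Off by 3 mm total — nearest standard size.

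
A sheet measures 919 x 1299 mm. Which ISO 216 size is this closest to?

Aspect ratio 1299/919 ≈ 1.413 — close to the ISO √2 ≈ 1.414.
In the C-series (envelope sizes, between A and B): C0 = 917 × 1297 mm.
Off by 4 mm total — nearest standard size.

C0 (917 × 1297 mm)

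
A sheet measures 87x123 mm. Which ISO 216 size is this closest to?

Aspect ratio 123/87 ≈ 1.414 — close to the ISO √2 ≈ 1.414.
In the B-series (B0 = 1000 × 1414 mm): B7 = 88 × 125 mm.
Off by 3 mm total — nearest standard size.

B7 (88 × 125 mm)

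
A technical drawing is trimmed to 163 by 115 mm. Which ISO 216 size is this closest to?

Aspect ratio 163/115 ≈ 1.417 — close to the ISO √2 ≈ 1.414.
In the C-series (envelope sizes, between A and B): C6 = 114 × 162 mm.
Off by 2 mm total — nearest standard size.

C6 (114 × 162 mm)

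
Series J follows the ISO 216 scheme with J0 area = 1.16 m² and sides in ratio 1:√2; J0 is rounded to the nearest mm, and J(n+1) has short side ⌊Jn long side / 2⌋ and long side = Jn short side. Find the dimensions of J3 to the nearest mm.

320 × 453 mm

Let J0's short side be w mm. w · w√2 = 1.16 m² = 1,160,000 mm², so w ≈ 905.7 mm and w√2 ≈ 1280.8 mm → J0 = 906 × 1281 mm.
J1: ⌊1281/2⌋ × 906 = 640 × 906 mm
J2: ⌊906/2⌋ × 640 = 453 × 640 mm
J3: ⌊640/2⌋ × 453 = 320 × 453 mm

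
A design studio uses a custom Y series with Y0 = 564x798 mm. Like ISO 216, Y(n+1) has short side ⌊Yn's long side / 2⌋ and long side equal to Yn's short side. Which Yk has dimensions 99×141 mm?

Y0: 564 × 798 mm
Y1: 399 × 564 mm
Y2: 282 × 399 mm
Y3: 199 × 282 mm
Y4: 141 × 199 mm
Y5: 99 × 141 mm
Y6: 70 × 99 mm
→ matches Y5.

Y5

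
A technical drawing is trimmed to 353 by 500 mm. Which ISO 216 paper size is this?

B3 (353 × 500 mm)

Aspect ratio 500/353 ≈ 1.416 — close to the ISO √2 ≈ 1.414.
In the B-series (B0 = 1000 × 1414 mm): B3 = 353 × 500 mm.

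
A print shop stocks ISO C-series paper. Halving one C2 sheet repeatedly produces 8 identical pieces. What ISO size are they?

8 = 2^3, so 3 halving steps.
C2 → C3 → … → C5 after 3 steps.

C5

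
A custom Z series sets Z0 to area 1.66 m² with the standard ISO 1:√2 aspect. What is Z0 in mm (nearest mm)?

Let the short side be w mm. Then w · w√2 = 1.66 m² = 1,660,000 mm².
w² = 1,660,000/√2, so w ≈ 1083.4 mm; long side = w√2 ≈ 1532.2 mm.

1083 × 1532 mm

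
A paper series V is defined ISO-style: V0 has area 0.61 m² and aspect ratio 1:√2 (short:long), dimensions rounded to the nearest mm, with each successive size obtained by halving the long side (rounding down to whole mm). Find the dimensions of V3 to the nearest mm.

232 × 328 mm

Let V0's short side be w mm. w · w√2 = 0.61 m² = 610,000 mm², so w ≈ 656.8 mm and w√2 ≈ 928.8 mm → V0 = 657 × 929 mm.
V1: ⌊929/2⌋ × 657 = 464 × 657 mm
V2: ⌊657/2⌋ × 464 = 328 × 464 mm
V3: ⌊464/2⌋ × 328 = 232 × 328 mm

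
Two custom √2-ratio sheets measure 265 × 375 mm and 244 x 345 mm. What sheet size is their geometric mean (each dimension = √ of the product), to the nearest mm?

254 × 360 mm

Short side: √(265 · 244) = √64660 ≈ 254.3 → 254 mm
Long side: √(375 · 345) = √129375 ≈ 359.7 → 360 mm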